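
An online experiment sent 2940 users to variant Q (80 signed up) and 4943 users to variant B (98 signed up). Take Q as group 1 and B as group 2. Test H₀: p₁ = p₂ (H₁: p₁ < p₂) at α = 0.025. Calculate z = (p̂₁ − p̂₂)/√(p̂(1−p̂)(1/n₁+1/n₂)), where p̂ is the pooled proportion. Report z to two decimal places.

p̂₁ = 80/2940 = 0.02721, p̂₂ = 98/4943 = 0.01983.
Pooled p̂ = (80+98)/(2940+4943) = 178/7883 = 0.02258.
SE = √(0.0220704 × 0.000542442) = 0.00346.
z = (0.02721 − 0.01983)/0.00346 = 0.00738/0.00346 = 2.13.
p-value = P(Z < 2.134) ≈ 0.9836. With α = 0.025, fail to reject H₀.

z = 2.13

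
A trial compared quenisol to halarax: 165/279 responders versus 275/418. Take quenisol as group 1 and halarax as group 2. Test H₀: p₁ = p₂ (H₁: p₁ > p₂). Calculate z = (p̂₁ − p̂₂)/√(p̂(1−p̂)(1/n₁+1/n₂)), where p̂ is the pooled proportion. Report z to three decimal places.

z = -1.783

p̂₁ = 165/279 = 0.59140, p̂₂ = 275/418 = 0.65789.
Pooled p̂ = (165+275)/(279+418) = 440/697 = 0.63128.
SE = √(p̂(1−p̂)(1/n₁+1/n₂)) = √(0.63128·0.36872·0.00597657) = √(0.00139115) = 0.03730.
z = (0.59140 − 0.65789)/0.03730 = -0.06649/0.03730 = -1.783.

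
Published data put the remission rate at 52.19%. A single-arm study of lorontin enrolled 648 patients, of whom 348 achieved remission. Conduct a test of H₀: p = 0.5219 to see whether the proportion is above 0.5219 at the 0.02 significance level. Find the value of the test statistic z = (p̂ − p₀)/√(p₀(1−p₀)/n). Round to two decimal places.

z = 0.77

p̂ = 348/648 ≈ 0.5370.
Under H₀, SE = √(0.5219·0.4781/648) = √(0.000385062) = 0.0196.
z = (0.5370 − 0.5219)/0.0196 = 0.0151/0.0196 = 0.77.
p-value = P(Z > 0.771) ≈ 0.2202, so at α = 0.02 we fail to reject H₀.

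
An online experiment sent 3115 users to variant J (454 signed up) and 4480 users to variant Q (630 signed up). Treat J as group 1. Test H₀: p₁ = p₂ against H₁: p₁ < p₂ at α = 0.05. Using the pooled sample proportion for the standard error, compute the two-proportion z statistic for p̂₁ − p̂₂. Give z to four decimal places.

z = 0.6276

p̂₁ = 454/3115 = 0.145746, p̂₂ = 630/4480 = 0.140625.
Pooled p̂ = (454+630)/(3115+4480) = 1084/7595 = 0.142725.
SE = √(0.122355 × 0.000544242) = 0.008160.
z = (0.145746 − 0.140625)/0.008160 = 0.005121/0.008160 = 0.6276.
p-value = P(Z < 0.628) ≈ 0.7349. With α = 0.05, fail to reject H₀.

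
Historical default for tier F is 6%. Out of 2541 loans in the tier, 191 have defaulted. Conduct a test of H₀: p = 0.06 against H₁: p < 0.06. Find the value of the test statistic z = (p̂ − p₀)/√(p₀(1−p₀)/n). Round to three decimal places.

p̂ = 191/2541 = 0.075167.
Standard error under H₀: √(0.06×0.94/2541) = 0.004711.
z = (0.075167 − 0.06)/0.004711 = 0.015167/0.004711 = 3.219.
p-value = P(Z < 3.219) ≈ 0.9994.

z = 3.219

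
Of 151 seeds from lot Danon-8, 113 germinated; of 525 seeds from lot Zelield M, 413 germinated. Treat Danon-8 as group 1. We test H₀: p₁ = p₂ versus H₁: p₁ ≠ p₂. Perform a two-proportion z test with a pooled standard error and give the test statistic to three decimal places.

p̂₁ = 113/151 = 0.74834, p̂₂ = 413/525 = 0.78667.
Pooled p̂ = (113+413)/(151+525) = 526/676 = 0.77811.
SE = √(p̂(1−p̂)(1/n₁+1/n₂)) = √(0.77811·0.22189·0.00852728) = √(0.00147229) = 0.03837.
z = (0.74834 − 0.78667)/0.03837 = -0.03833/0.03837 = -0.999.
p-value = 2·P(Z > 0.999) ≈ 0.3179.

z = -0.999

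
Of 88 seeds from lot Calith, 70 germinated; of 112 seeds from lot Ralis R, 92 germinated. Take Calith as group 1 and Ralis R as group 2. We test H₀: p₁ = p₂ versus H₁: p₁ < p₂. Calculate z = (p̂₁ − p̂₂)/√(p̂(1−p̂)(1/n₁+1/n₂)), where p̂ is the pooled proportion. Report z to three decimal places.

z = -0.465

p̂₁ = 70/88 ≈ 0.79545, p̂₂ = 92/112 ≈ 0.82143.
Pooled p̂ = (70+92)/(88+112) = 162/200 = 0.81000.
SE = √(p̂(1−p̂)(1/n₁+1/n₂)) = √(0.81000·0.19000·0.0202922) = √(0.00312297) = 0.05588.
z = (0.79545 − 0.82143)/0.05588 = -0.02598/0.05588 = -0.465.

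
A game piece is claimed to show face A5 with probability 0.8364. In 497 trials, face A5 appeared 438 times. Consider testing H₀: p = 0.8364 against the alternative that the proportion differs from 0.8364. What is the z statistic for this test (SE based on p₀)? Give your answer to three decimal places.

z = 2.705

p̂ = 438/497 = 0.881288.
Standard error under H₀: √(0.8364×0.1636/497) = 0.016593.
z = (0.881288 − 0.8364)/0.016593 = 0.044888/0.016593 = 2.705.
p-value = 2·P(Z > 2.705) ≈ 0.0068.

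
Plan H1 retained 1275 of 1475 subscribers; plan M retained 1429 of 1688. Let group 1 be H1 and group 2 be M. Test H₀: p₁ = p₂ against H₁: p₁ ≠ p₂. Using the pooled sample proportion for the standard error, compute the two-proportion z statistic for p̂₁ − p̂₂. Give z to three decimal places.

z = 1.421

p̂₁ = 1275/1475 = 0.864407, p̂₂ = 1429/1688 = 0.846564.
Pooled p̂ = (1275+1429)/(1475+1688) = 2704/3163 = 0.854885.
SE = √(0.124057 × 0.00127038) = 0.012554.
z = (0.864407 − 0.846564)/0.012554 = 0.017843/0.012554 = 1.421.
p-value = 2·P(Z > 1.421) ≈ 0.1552.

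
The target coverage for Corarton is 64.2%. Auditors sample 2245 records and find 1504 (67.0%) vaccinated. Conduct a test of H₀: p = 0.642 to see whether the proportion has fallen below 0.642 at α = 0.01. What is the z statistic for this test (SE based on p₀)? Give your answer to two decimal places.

z = 2.76

p̂ = 1504/2245 = 0.6699.
SE = √(p₀(1−p₀)/n) = √(0.22984/2245) = 0.0101.
z = (0.6699 − 0.642)/0.0101 = 0.0279/0.0101 = 2.76.
p-value = P(Z < 2.761) ≈ 0.9971, so at α = 0.01 we fail to reject H₀.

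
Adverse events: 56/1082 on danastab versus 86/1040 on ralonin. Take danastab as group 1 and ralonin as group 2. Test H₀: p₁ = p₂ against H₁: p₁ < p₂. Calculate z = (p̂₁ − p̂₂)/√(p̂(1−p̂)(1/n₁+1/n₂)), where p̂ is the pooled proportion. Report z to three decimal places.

p̂₁ = 56/1082 = 0.05176, p̂₂ = 86/1040 = 0.08269.
Pooled p̂ = (56+86)/(1082+1040) = 142/2122 = 0.06692.
SE = √(p̂(1−p̂)(1/n₁+1/n₂)) = √(0.06692·0.93308·0.00188575) = √(0.000117746) = 0.01085.
z = (0.05176 − 0.08269)/0.01085 = -0.03093/0.01085 = -2.851.

z = -2.851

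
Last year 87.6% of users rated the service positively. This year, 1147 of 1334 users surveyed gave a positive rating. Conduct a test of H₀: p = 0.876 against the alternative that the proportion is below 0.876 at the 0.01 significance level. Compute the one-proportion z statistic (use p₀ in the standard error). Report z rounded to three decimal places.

z = -1.793

p̂ = 1147/1334 ≈ 0.859820.
Standard error under H₀: √(0.876×0.124/1334) = 0.009024.
z = (0.859820 − 0.876)/0.009024 = -0.016180/0.009024 = -1.793.
p-value = P(Z < -1.793) ≈ 0.0365, so at α = 0.01 we fail to reject H₀.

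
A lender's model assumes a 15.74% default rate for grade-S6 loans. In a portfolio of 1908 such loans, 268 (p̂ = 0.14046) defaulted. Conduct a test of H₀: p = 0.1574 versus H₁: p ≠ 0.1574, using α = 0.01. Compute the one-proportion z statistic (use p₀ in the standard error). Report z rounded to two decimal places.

z = -2.03

p̂ = 268/1908 ≈ 0.14046.
SE = √(p₀(1−p₀)/n) = √(0.13263/1908) = 0.00834.
z = (0.14046 − 0.1574)/0.00834 = -0.01694/0.00834 = -2.03.
p-value = 2·P(Z > 2.032) ≈ 0.0422. With α = 0.01, fail to reject H₀.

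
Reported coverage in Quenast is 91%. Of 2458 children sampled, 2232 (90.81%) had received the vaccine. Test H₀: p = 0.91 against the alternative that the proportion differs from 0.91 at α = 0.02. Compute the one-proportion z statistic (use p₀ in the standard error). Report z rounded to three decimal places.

p̂ = 2232/2458 = 0.908055.
Under H₀, SE = √(0.91·0.09/2458) = √(3.33198e-05) = 0.005772.
z = (0.908055 − 0.91)/0.005772 = -0.001945/0.005772 = -0.337.
p-value = 2·P(Z > 0.337) ≈ 0.7362, so at α = 0.02 we fail to reject H₀.

z = -0.337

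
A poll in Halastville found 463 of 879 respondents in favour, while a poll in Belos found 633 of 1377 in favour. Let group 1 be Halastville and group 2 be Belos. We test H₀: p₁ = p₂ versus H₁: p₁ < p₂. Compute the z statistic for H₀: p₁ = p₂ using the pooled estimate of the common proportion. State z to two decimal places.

z = 3.11

p̂₁ = 463/879 = 0.52673, p̂₂ = 633/1377 = 0.45969.
Pooled p̂ = (463+633)/(879+1377) = 1096/2256 = 0.48582.
SE = √(p̂(1−p̂)(1/n₁+1/n₂)) = √(0.48582·0.51418·0.00186387) = √(0.000465593) = 0.02158.
z = (0.52673 − 0.45969)/0.02158 = 0.06704/0.02158 = 3.11.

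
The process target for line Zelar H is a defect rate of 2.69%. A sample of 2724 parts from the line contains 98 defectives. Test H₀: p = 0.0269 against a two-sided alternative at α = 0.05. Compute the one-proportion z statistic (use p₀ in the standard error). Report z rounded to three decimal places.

z = 2.928

p̂ = 98/2724 ≈ 0.035977.
SE = √(p₀(1−p₀)/n) = √(0.026176/2724) = 0.003100.
z = (0.035977 − 0.0269)/0.003100 = 0.009077/0.003100 = 2.928.
p-value = 2·P(Z > 2.928) ≈ 0.0034. With α = 0.05, reject H₀.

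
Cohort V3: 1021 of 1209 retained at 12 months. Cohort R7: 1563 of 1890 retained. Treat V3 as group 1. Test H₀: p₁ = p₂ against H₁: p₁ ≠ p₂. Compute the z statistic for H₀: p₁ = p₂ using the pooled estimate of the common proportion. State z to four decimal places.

z = 1.2777

p̂₁ = 1021/1209 = 0.844500, p̂₂ = 1563/1890 = 0.826984.
Pooled p̂ = (1021+1563)/(1209+1890) = 2584/3099 = 0.833817.
SE = √(0.138566 × 0.00135623) = 0.013709.
z = (0.844500 − 0.826984)/0.013709 = 0.017516/0.013709 = 1.2777.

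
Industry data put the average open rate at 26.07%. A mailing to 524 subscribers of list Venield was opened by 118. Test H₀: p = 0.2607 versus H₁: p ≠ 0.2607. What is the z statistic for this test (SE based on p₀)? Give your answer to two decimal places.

z = -1.85

p̂ = 118/524 = 0.2252.
Standard error under H₀: √(0.2607×0.7393/524) = 0.0192.
z = (0.2252 − 0.2607)/0.0192 = -0.0355/0.0192 = -1.85.
p-value = 2·P(Z > 1.852) ≈ 0.0641.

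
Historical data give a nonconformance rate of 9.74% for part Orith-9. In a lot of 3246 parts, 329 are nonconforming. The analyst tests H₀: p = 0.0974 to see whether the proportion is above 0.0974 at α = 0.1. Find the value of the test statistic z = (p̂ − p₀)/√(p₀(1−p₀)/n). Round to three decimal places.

p̂ = 329/3246 ≈ 0.101356.
SE = √(p₀(1−p₀)/n) = √(0.087913/3246) = 0.005204.
z = (0.101356 − 0.0974)/0.005204 = 0.003956/0.005204 = 0.760.
p-value = P(Z > 0.760) ≈ 0.2236; since p > α = 0.1, fail to reject H₀.

z = 0.760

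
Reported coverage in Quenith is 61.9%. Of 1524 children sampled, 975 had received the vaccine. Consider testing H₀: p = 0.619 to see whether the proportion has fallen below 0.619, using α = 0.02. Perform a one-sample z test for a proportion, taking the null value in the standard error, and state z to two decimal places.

z = 1.67

p̂ = 975/1524 ≈ 0.63976.
SE = √(p₀(1−p₀)/n) = √(0.23584/1524) = 0.01244.
z = (0.63976 − 0.619)/0.01244 = 0.02076/0.01244 = 1.67.
p-value = P(Z < 1.669) ≈ 0.9525, so at α = 0.02 we fail to reject H₀.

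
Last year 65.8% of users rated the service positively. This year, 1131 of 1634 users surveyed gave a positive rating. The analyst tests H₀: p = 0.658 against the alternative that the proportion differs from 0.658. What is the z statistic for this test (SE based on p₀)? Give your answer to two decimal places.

z = 2.91

p̂ = 1131/1634 ≈ 0.69217.
Under H₀, SE = √(0.658·0.342/1634) = √(0.000137721) = 0.01174.
z = (0.69217 − 0.658)/0.01174 = 0.03417/0.01174 = 2.91.
Two-sided p-value ≈ 2·Φ(−2.911) = 0.0036.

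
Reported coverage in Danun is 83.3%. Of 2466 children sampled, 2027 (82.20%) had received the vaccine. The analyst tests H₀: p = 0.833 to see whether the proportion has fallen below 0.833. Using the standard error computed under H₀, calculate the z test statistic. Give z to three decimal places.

p̂ = 2027/2466 = 0.82198.
Standard error under H₀: √(0.833×0.167/2466) = 0.00751.
z = (0.82198 − 0.833)/0.00751 = -0.01102/0.00751 = -1.467.
p-value = P(Z < -1.467) ≈ 0.0711.

z = -1.467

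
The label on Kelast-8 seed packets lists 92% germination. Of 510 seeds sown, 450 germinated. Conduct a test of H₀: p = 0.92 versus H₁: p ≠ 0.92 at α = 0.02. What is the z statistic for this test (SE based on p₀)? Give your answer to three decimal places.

p̂ = 450/510 = 0.882353.
Standard error under H₀: √(0.92×0.08/510) = 0.012013.
z = (0.882353 − 0.92)/0.012013 = -0.037647/0.012013 = -3.134.
p-value = 2·P(Z > 3.134) ≈ 0.0017. With α = 0.02, reject H₀.

z = -3.134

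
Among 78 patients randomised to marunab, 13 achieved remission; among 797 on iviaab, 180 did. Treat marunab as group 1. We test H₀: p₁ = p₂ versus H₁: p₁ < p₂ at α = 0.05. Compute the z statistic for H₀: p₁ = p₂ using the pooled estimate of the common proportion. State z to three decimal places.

p̂₁ = 13/78 = 0.16667, p̂₂ = 180/797 = 0.22585.
Pooled p̂ = (13+180)/(78+797) = 193/875 = 0.22057.
SE = √(0.17192 × 0.0140752) = 0.04919.
z = (0.16667 − 0.22585)/0.04919 = -0.05918/0.04919 = -1.203.
p-value = P(Z < -1.203) ≈ 0.1145; since p > α = 0.05, fail to reject H₀.

z = -1.203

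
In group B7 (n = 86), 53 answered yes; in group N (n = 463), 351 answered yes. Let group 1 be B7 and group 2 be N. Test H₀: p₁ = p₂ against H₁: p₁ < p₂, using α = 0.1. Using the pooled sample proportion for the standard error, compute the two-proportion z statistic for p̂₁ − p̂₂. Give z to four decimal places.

p̂₁ = 53/86 ≈ 0.616279, p̂₂ = 351/463 ≈ 0.758099.
Pooled p̂ = (53+351)/(86+463) = 404/549 = 0.735883.
SE = √(p̂(1−p̂)(1/n₁+1/n₂)) = √(0.735883·0.264117·0.0137877) = √(0.00267977) = 0.051766.
z = (0.616279 − 0.758099)/0.051766 = -0.141820/0.051766 = -2.7396.
p-value = P(Z < -2.740) ≈ 0.0031, so at α = 0.1 we reject H₀.

z = -2.7396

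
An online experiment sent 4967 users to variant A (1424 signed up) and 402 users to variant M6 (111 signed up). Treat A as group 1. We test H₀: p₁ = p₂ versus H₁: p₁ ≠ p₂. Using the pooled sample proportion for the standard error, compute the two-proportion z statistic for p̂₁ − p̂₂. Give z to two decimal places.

p̂₁ = 1424/4967 = 0.2867, p̂₂ = 111/402 = 0.2761.
Pooled p̂ = (1424+111)/(4967+402) = 1535/5369 = 0.2859.
SE = √(0.204161 × 0.00268889) = 0.0234.
z = (0.2867 − 0.2761)/0.0234 = 0.0106/0.0234 = 0.45.
p-value = 2·P(Z > 0.451) ≈ 0.6518.

z = 0.45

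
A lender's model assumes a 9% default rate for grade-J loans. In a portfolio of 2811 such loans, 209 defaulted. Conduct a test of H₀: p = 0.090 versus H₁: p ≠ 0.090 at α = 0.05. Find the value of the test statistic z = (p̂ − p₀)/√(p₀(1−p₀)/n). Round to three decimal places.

p̂ = 209/2811 ≈ 0.074351.
Standard error under H₀: √(0.09×0.91/2811) = 0.005398.
z = (0.074351 − 0.09)/0.005398 = -0.015649/0.005398 = -2.899.
p-value = 2·P(Z > 2.899) ≈ 0.0037, so at α = 0.05 we reject H₀.

z = -2.899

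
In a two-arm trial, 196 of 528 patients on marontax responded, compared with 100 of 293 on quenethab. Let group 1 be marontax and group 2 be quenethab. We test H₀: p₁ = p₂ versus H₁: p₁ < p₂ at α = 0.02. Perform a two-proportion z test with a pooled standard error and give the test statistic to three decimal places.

p̂₁ = 196/528 ≈ 0.37121, p̂₂ = 100/293 ≈ 0.34130.
Pooled p̂ = (196+100)/(528+293) = 296/821 = 0.36054.
SE = √(p̂(1−p̂)(1/n₁+1/n₂)) = √(0.36054·0.63946·0.00530691) = √(0.00122351) = 0.03498.
z = (0.37121 − 0.34130)/0.03498 = 0.02991/0.03498 = 0.855.
p-value = P(Z < 0.855) ≈ 0.8038, so at α = 0.02 we fail to reject H₀.

z = 0.855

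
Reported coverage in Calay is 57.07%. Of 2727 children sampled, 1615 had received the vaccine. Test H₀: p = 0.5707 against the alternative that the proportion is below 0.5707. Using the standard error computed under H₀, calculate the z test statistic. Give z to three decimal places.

p̂ = 1615/2727 ≈ 0.59223.
Under H₀, SE = √(0.5707·0.4293/2727) = √(8.98429e-05) = 0.00948.
z = (0.59223 − 0.5707)/0.00948 = 0.02153/0.00948 = 2.271.
p-value = P(Z < 2.271) ≈ 0.9884.

z = 2.271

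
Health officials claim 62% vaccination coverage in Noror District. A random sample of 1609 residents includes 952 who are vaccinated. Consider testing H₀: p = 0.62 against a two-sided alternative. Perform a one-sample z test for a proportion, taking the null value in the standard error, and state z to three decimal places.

p̂ = 952/1609 = 0.59167.
SE = √(p₀(1−p₀)/n) = √(0.2356/1609) = 0.01210.
z = (0.59167 − 0.62)/0.01210 = -0.02833/0.01210 = -2.341.
p-value = 2·P(Z > 2.341) ≈ 0.0192.

z = -2.341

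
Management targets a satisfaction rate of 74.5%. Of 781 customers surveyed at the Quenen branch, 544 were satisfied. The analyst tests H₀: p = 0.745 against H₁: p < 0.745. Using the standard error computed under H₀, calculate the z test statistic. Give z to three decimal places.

z = -3.107

p̂ = 544/781 = 0.696543.
Standard error under H₀: √(0.745×0.255/781) = 0.015596.
z = (0.696543 − 0.745)/0.015596 = -0.048457/0.015596 = -3.107.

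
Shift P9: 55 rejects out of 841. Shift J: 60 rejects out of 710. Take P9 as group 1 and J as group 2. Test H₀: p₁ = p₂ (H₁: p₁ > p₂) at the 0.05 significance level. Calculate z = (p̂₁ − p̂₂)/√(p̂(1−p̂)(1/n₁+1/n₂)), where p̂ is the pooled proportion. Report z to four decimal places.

p̂₁ = 55/841 ≈ 0.0653983, p̂₂ = 60/710 ≈ 0.0845070.
Pooled p̂ = (55+60)/(841+710) = 115/1551 = 0.0741457.
SE = √(p̂(1−p̂)(1/n₁+1/n₂)) = √(0.0741457·0.9258543·0.00259751) = √(0.000178314) = 0.0133534.
z = (0.0653983 − 0.0845070)/0.0133534 = -0.0191087/0.0133534 = -1.4310.
p-value = P(Z > -1.431) ≈ 0.9238. With α = 0.05, fail to reject H₀.

z = -1.4310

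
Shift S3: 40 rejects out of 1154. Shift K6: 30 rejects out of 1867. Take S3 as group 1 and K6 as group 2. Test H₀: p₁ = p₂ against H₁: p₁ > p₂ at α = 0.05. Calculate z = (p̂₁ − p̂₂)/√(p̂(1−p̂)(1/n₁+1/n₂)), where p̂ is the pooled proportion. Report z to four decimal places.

p̂₁ = 40/1154 ≈ 0.03466205, p̂₂ = 30/1867 ≈ 0.01606856.
Pooled p̂ = (40+30)/(1154+1867) = 70/3021 = 0.02317114.
SE = √(0.0226342 × 0.00140217) = 0.00563356.
z = (0.03466205 − 0.01606856)/0.00563356 = 0.01859349/0.00563356 = 3.3005.
p-value = P(Z > 3.300) ≈ 0.0005; since p < α = 0.05, reject H₀.

z = 3.3005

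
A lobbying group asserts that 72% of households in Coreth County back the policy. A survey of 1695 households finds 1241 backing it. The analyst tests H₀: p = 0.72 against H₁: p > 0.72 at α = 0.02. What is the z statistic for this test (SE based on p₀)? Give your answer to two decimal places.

p̂ = 1241/1695 ≈ 0.73215.
Under H₀, SE = √(0.72·0.28/1695) = √(0.000118938) = 0.01091.
z = (0.73215 − 0.72)/0.01091 = 0.01215/0.01091 = 1.11.
p-value = P(Z > 1.114) ≈ 0.1326. With α = 0.02, fail to reject H₀.

z = 1.11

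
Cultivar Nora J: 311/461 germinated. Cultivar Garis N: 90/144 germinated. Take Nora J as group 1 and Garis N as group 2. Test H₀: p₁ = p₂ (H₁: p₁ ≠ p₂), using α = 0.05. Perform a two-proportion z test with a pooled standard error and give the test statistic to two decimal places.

z = 1.10

p̂₁ = 311/461 ≈ 0.6746, p̂₂ = 90/144 ≈ 0.6250.
Pooled p̂ = (311+90)/(461+144) = 401/605 = 0.6628.
SE = √(0.223493 × 0.00911364) = 0.0451.
z = (0.6746 − 0.6250)/0.0451 = 0.0496/0.0451 = 1.10.
Two-sided p-value ≈ 2·Φ(−1.099) = 0.2716, so at α = 0.05 we fail to reject H₀.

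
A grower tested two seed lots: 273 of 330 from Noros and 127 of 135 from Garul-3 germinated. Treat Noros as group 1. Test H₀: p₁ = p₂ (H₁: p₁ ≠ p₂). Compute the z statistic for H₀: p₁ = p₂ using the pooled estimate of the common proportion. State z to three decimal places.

z = -3.203

p̂₁ = 273/330 ≈ 0.82727, p̂₂ = 127/135 ≈ 0.94074.
Pooled p̂ = (273+127)/(330+135) = 400/465 = 0.86022.
SE = √(0.120245 × 0.0104377) = 0.03543.
z = (0.82727 − 0.94074)/0.03543 = -0.11347/0.03543 = -3.203.
Two-sided p-value ≈ 2·Φ(−3.203) = 0.0014.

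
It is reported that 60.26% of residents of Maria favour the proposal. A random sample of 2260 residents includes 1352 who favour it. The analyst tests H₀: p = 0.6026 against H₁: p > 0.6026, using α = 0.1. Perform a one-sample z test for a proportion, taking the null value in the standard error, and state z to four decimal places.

z = -0.4245

p̂ = 1352/2260 ≈ 0.598230.
Standard error under H₀: √(0.6026×0.3974/2260) = 0.010294.
z = (0.598230 − 0.6026)/0.010294 = -0.004370/0.010294 = -0.4245.
p-value = P(Z > -0.425) ≈ 0.6644. With α = 0.1, fail to reject H₀.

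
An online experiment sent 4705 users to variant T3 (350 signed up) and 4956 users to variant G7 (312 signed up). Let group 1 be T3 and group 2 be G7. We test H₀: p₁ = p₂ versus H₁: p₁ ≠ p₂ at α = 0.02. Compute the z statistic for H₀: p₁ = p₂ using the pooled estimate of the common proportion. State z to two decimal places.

z = 2.22

p̂₁ = 350/4705 ≈ 0.074389, p̂₂ = 312/4956 ≈ 0.062954.
Pooled p̂ = (350+312)/(4705+4956) = 662/9661 = 0.068523.
SE = √(p̂(1−p̂)(1/n₁+1/n₂)) = √(0.068523·0.931477·0.000414315) = √(2.64447e-05) = 0.005142.
z = (0.074389 − 0.062954)/0.005142 = 0.011435/0.005142 = 2.22.
Two-sided p-value ≈ 2·Φ(−2.224) = 0.0262; since p > α = 0.02, fail to reject H₀.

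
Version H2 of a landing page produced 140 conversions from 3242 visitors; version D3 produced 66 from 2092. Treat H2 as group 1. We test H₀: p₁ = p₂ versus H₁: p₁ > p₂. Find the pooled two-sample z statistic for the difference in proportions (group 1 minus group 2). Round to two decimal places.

z = 2.15

p̂₁ = 140/3242 = 0.04318, p̂₂ = 66/2092 = 0.03155.
Pooled p̂ = (140+66)/(3242+2092) = 206/5334 = 0.03862.
SE = √(0.0371287 × 0.000786463) = 0.00540.
z = (0.04318 − 0.03155)/0.00540 = 0.01163/0.00540 = 2.15.
p-value = P(Z > 2.153) ≈ 0.0157.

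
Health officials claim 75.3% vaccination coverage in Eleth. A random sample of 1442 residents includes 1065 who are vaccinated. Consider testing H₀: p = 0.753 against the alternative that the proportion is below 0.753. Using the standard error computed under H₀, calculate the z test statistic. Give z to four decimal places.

z = -1.2717

p̂ = 1065/1442 = 0.7385576.
Standard error under H₀: √(0.753×0.247/1442) = 0.0113570.
z = (0.7385576 − 0.753)/0.0113570 = -0.0144424/0.0113570 = -1.2717.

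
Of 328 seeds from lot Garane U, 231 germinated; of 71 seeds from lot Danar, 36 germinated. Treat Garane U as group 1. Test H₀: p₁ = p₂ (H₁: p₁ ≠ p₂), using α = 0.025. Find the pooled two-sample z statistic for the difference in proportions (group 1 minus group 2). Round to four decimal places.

z = 3.2024

p̂₁ = 231/328 ≈ 0.704268, p̂₂ = 36/71 ≈ 0.507042.
Pooled p̂ = (231+36)/(328+71) = 267/399 = 0.669173.
SE = √(p̂(1−p̂)(1/n₁+1/n₂)) = √(0.669173·0.330827·0.0171333) = √(0.00379298) = 0.061587.
z = (0.704268 − 0.507042)/0.061587 = 0.197226/0.061587 = 3.2024.
Two-sided p-value ≈ 2·Φ(−3.202) = 0.0014; since p < α = 0.025, reject H₀.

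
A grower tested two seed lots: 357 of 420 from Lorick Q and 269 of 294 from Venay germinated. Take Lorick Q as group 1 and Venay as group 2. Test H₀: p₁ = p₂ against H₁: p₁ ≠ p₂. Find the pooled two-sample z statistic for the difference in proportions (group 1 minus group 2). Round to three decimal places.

p̂₁ = 357/420 = 0.85000, p̂₂ = 269/294 = 0.91497.
Pooled p̂ = (357+269)/(420+294) = 626/714 = 0.87675.
SE = √(p̂(1−p̂)(1/n₁+1/n₂)) = √(0.87675·0.12325·0.00578231) = √(0.00062483) = 0.02500.
z = (0.85000 − 0.91497)/0.02500 = -0.06497/0.02500 = -2.599.

z = -2.599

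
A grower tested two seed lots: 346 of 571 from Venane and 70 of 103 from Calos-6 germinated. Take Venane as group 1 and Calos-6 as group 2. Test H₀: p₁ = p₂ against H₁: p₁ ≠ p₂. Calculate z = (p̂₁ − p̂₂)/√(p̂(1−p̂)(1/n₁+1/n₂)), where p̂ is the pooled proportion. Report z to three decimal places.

z = -1.416

p̂₁ = 346/571 = 0.60595, p̂₂ = 70/103 = 0.67961.
Pooled p̂ = (346+70)/(571+103) = 416/674 = 0.61721.
SE = √(0.236262 × 0.0114601) = 0.05203.
z = (0.60595 − 0.67961)/0.05203 = -0.07366/0.05203 = -1.416.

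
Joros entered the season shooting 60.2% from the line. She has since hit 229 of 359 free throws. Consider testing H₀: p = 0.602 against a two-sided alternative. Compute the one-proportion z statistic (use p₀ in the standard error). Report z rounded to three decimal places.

z = 1.389

p̂ = 229/359 ≈ 0.63788.
Under H₀, SE = √(0.602·0.398/359) = √(0.000667398) = 0.02583.
z = (0.63788 − 0.602)/0.02583 = 0.03588/0.02583 = 1.389.
p-value = 2·P(Z > 1.389) ≈ 0.1648.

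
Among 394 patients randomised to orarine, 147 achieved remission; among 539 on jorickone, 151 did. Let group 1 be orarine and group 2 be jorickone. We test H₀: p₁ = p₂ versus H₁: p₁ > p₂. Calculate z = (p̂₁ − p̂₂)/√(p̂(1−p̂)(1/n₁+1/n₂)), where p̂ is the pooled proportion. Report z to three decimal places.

z = 3.008

p̂₁ = 147/394 ≈ 0.37310, p̂₂ = 151/539 ≈ 0.28015.
Pooled p̂ = (147+151)/(394+539) = 298/933 = 0.31940.
SE = √(0.217384 × 0.00439336) = 0.03090.
z = (0.37310 − 0.28015)/0.03090 = 0.09295/0.03090 = 3.008.
p-value = P(Z > 3.008) ≈ 0.0013.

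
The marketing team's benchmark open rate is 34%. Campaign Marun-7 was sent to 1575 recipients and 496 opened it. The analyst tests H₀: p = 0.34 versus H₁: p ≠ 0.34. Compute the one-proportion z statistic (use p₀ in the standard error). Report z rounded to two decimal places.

z = -2.10

p̂ = 496/1575 = 0.31492.
Standard error under H₀: √(0.34×0.66/1575) = 0.01194.
z = (0.31492 − 0.34)/0.01194 = -0.02508/0.01194 = -2.10.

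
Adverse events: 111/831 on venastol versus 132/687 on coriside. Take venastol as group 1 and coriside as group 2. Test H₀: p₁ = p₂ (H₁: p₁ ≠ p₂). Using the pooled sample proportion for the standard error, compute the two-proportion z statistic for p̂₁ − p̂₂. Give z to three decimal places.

z = -3.097

p̂₁ = 111/831 = 0.13357, p̂₂ = 132/687 = 0.19214.
Pooled p̂ = (111+132)/(831+687) = 243/1518 = 0.16008.
SE = √(p̂(1−p̂)(1/n₁+1/n₂)) = √(0.16008·0.83992·0.00265897) = √(0.000357509) = 0.01891.
z = (0.13357 − 0.19214)/0.01891 = -0.05857/0.01891 = -3.097.
p-value = 2·P(Z > 3.097) ≈ 0.0020.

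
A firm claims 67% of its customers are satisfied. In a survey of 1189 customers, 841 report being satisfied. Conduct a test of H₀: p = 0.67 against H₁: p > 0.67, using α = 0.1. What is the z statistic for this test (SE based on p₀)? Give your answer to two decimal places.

z = 2.74

p̂ = 841/1189 ≈ 0.7073.
Standard error under H₀: √(0.67×0.33/1189) = 0.0136.
z = (0.7073 − 0.67)/0.0136 = 0.0373/0.0136 = 2.74.
p-value = P(Z > 2.737) ≈ 0.0031; since p < α = 0.1, reject H₀.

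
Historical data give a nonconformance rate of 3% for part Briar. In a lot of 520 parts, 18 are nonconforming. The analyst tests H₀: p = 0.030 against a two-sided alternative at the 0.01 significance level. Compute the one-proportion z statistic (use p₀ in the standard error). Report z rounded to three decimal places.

p̂ = 18/520 = 0.034615.
Under H₀, SE = √(0.03·0.97/520) = √(5.59615e-05) = 0.007481.
z = (0.034615 − 0.03)/0.007481 = 0.004615/0.007481 = 0.617.
p-value = 2·P(Z > 0.617) ≈ 0.5373. With α = 0.01, fail to reject H₀.

z = 0.617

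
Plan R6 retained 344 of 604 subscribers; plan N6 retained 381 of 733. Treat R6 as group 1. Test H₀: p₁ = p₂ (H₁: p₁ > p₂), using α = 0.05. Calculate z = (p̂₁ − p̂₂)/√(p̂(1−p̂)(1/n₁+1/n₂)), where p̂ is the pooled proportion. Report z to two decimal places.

p̂₁ = 344/604 ≈ 0.56954, p̂₂ = 381/733 ≈ 0.51978.
Pooled p̂ = (344+381)/(604+733) = 725/1337 = 0.54226.
SE = √(0.248214 × 0.00301989) = 0.02738.
z = (0.56954 − 0.51978)/0.02738 = 0.04976/0.02738 = 1.82.
p-value = P(Z > 1.817) ≈ 0.0346. With α = 0.05, reject H₀.

z = 1.82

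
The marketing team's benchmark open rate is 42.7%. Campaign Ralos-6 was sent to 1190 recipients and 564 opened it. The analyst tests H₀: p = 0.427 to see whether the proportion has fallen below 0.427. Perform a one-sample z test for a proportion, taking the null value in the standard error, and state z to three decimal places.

p̂ = 564/1190 ≈ 0.47395.
Standard error under H₀: √(0.427×0.573/1190) = 0.01434.
z = (0.47395 − 0.427)/0.01434 = 0.04695/0.01434 = 3.274.

z = 3.274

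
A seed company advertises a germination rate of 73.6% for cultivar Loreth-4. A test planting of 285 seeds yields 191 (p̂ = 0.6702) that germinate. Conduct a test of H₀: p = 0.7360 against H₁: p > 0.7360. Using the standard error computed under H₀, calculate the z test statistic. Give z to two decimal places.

z = -2.52

p̂ = 191/285 = 0.6702.
Under H₀, SE = √(0.736·0.264/285) = √(0.000681768) = 0.0261.
z = (0.6702 − 0.736)/0.0261 = -0.0658/0.0261 = -2.52.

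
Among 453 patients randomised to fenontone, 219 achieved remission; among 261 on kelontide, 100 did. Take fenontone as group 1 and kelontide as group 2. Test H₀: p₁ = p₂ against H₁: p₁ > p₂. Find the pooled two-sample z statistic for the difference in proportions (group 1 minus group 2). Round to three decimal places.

p̂₁ = 219/453 = 0.48344, p̂₂ = 100/261 = 0.38314.
Pooled p̂ = (219+100)/(453+261) = 319/714 = 0.44678.
SE = √(0.247167 × 0.00603892) = 0.03863.
z = (0.48344 − 0.38314)/0.03863 = 0.10030/0.03863 = 2.596.
p-value = P(Z > 2.596) ≈ 0.0047.

z = 2.596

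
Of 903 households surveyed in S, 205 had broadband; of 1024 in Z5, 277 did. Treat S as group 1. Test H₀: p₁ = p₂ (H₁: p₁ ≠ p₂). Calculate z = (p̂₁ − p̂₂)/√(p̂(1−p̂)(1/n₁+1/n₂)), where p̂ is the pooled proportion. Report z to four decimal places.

z = -2.1996

p̂₁ = 205/903 = 0.2270210, p̂₂ = 277/1024 = 0.2705078.
Pooled p̂ = (205+277)/(903+1024) = 482/1927 = 0.2501297.
SE = √(0.187565 × 0.00208398) = 0.0197707.
z = (0.2270210 − 0.2705078)/0.0197707 = -0.0434868/0.0197707 = -2.1996.
Two-sided p-value ≈ 2·Φ(−2.200) = 0.0278.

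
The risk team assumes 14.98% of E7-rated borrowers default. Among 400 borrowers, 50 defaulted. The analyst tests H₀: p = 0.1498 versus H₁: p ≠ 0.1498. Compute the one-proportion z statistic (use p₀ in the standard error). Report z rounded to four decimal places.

p̂ = 50/400 = 0.125000.
Under H₀, SE = √(0.1498·0.8502/400) = √(0.0003184) = 0.017844.
z = (0.125000 − 0.1498)/0.017844 = -0.024800/0.017844 = -1.3898.

z = -1.3898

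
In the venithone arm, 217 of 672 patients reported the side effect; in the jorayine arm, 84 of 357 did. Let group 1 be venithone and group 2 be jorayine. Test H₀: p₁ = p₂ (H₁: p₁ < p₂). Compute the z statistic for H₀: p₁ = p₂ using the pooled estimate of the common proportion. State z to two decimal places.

p̂₁ = 217/672 ≈ 0.3229, p̂₂ = 84/357 ≈ 0.2353.
Pooled p̂ = (217+84)/(672+357) = 301/1029 = 0.2925.
SE = √(p̂(1−p̂)(1/n₁+1/n₂)) = √(0.2925·0.7075·0.00428922) = √(0.000887657) = 0.0298.
z = (0.3229 − 0.2353)/0.0298 = 0.0876/0.0298 = 2.94.

z = 2.94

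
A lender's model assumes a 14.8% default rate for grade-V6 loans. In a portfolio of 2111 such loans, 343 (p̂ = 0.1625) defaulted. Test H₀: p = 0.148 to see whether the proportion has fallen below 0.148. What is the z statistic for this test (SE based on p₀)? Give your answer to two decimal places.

z = 1.87

p̂ = 343/2111 = 0.16248.
Standard error under H₀: √(0.148×0.852/2111) = 0.00773.
z = (0.16248 − 0.148)/0.00773 = 0.01448/0.00773 = 1.87.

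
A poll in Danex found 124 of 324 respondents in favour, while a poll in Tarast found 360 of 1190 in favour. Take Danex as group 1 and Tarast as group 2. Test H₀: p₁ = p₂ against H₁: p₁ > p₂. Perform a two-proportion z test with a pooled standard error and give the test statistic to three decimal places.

z = 2.744

p̂₁ = 124/324 = 0.382716, p̂₂ = 360/1190 = 0.302521.
Pooled p̂ = (124+360)/(324+1190) = 484/1514 = 0.319683.
SE = √(0.217486 × 0.00392676) = 0.029224.
z = (0.382716 − 0.302521)/0.029224 = 0.080195/0.029224 = 2.744.
p-value = P(Z > 2.744) ≈ 0.0030.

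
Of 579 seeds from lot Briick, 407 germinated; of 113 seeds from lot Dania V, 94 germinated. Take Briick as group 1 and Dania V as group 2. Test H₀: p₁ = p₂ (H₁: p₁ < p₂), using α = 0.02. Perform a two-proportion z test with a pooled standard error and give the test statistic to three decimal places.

p̂₁ = 407/579 ≈ 0.70294, p̂₂ = 94/113 ≈ 0.83186.
Pooled p̂ = (407+94)/(579+113) = 501/692 = 0.72399.
SE = √(0.199829 × 0.0105767) = 0.04597.
z = (0.70294 − 0.83186)/0.04597 = -0.12892/0.04597 = -2.804.
p-value = P(Z < -2.804) ≈ 0.0025; since p < α = 0.02, reject H₀.

z = -2.804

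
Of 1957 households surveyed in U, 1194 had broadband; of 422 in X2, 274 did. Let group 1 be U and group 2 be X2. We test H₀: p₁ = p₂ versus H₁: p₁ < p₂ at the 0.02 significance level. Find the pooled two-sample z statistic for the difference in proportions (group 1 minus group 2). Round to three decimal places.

p̂₁ = 1194/1957 ≈ 0.61012, p̂₂ = 274/422 ≈ 0.64929.
Pooled p̂ = (1194+274)/(1957+422) = 1468/2379 = 0.61707.
SE = √(0.236296 × 0.00288065) = 0.02609.
z = (0.61012 − 0.64929)/0.02609 = -0.03917/0.02609 = -1.501.
p-value = P(Z < -1.501) ≈ 0.0666, so at α = 0.02 we fail to reject H₀.

z = -1.501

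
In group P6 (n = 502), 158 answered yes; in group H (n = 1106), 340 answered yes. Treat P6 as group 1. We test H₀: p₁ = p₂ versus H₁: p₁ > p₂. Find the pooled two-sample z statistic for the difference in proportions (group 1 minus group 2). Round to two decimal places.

p̂₁ = 158/502 ≈ 0.3147, p̂₂ = 340/1106 ≈ 0.3074.
Pooled p̂ = (158+340)/(502+1106) = 498/1608 = 0.3097.
SE = √(p̂(1−p̂)(1/n₁+1/n₂)) = √(0.3097·0.6903·0.00289619) = √(0.000619166) = 0.0249.
z = (0.3147 − 0.3074)/0.0249 = 0.0073/0.0249 = 0.29.

z = 0.29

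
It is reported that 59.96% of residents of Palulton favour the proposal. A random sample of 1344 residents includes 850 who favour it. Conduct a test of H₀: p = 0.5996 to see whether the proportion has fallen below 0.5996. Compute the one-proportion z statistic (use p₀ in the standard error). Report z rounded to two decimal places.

z = 2.46

p̂ = 850/1344 ≈ 0.63244.
SE = √(p₀(1−p₀)/n) = √(0.24008/1344) = 0.01337.
z = (0.63244 − 0.5996)/0.01337 = 0.03284/0.01337 = 2.46.
p-value = P(Z < 2.457) ≈ 0.9930.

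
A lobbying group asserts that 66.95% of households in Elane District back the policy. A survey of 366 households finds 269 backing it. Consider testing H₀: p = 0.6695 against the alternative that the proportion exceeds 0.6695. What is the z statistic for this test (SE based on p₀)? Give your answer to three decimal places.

z = 2.663

p̂ = 269/366 ≈ 0.734973.
SE = √(p₀(1−p₀)/n) = √(0.22127/366) = 0.024588.
z = (0.734973 − 0.6695)/0.024588 = 0.065473/0.024588 = 2.663.
p-value = P(Z > 2.663) ≈ 0.0039.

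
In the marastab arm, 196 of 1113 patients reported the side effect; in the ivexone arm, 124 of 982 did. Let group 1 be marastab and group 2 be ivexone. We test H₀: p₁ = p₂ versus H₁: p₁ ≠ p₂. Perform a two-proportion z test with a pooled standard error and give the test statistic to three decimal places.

p̂₁ = 196/1113 = 0.17610, p̂₂ = 124/982 = 0.12627.
Pooled p̂ = (196+124)/(1113+982) = 320/2095 = 0.15274.
SE = √(0.129414 × 0.0019168) = 0.01575.
z = (0.17610 − 0.12627)/0.01575 = 0.04983/0.01575 = 3.164.

z = 3.164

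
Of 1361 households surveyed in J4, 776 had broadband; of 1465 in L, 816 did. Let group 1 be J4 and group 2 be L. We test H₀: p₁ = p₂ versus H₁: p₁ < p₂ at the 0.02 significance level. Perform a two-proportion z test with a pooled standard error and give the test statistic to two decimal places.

z = 0.71

p̂₁ = 776/1361 = 0.5702, p̂₂ = 816/1465 = 0.5570.
Pooled p̂ = (776+816)/(1361+1465) = 1592/2826 = 0.5633.
SE = √(p̂(1−p̂)(1/n₁+1/n₂)) = √(0.5633·0.4367·0.00141735) = √(0.000348651) = 0.0187.
z = (0.5702 − 0.5570)/0.0187 = 0.0132/0.0187 = 0.71.
p-value = P(Z < 0.705) ≈ 0.7597. With α = 0.02, fail to reject H₀.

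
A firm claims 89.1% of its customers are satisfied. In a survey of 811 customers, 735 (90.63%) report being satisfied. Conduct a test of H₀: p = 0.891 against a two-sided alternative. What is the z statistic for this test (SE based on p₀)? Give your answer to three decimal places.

p̂ = 735/811 = 0.906289.
Standard error under H₀: √(0.891×0.109/811) = 0.010943.
z = (0.906289 − 0.891)/0.010943 = 0.015289/0.010943 = 1.397.

z = 1.397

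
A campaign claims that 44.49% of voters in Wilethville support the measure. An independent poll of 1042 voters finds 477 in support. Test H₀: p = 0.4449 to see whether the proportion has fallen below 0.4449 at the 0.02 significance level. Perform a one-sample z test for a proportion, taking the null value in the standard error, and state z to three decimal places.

z = 0.836

p̂ = 477/1042 ≈ 0.45777.
Under H₀, SE = √(0.4449·0.5551/1042) = √(0.00023701) = 0.01540.
z = (0.45777 − 0.4449)/0.01540 = 0.01287/0.01540 = 0.836.
p-value = P(Z < 0.836) ≈ 0.7985. With α = 0.02, fail to reject H₀.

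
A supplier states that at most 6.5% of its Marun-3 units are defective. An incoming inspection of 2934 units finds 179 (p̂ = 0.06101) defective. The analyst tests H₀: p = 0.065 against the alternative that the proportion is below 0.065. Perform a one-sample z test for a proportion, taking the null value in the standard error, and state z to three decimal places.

z = -0.877

p̂ = 179/2934 = 0.06101.
SE = √(p₀(1−p₀)/n) = √(0.060775/2934) = 0.00455.
z = (0.06101 − 0.065)/0.00455 = -0.00399/0.00455 = -0.877.
p-value = P(Z < -0.877) ≈ 0.1903.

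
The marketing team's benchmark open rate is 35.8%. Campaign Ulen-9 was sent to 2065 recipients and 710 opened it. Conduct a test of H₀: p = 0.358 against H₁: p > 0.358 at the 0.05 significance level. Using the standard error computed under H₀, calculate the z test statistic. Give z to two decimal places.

p̂ = 710/2065 ≈ 0.34383.
SE = √(p₀(1−p₀)/n) = √(0.22984/2065) = 0.01055.
z = (0.34383 − 0.358)/0.01055 = -0.01417/0.01055 = -1.34.
p-value = P(Z > -1.344) ≈ 0.9105; since p > α = 0.05, fail to reject H₀.

z = -1.34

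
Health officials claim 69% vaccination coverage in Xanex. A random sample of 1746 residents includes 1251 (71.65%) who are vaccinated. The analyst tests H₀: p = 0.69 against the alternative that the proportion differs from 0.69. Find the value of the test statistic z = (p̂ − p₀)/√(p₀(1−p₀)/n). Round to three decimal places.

p̂ = 1251/1746 ≈ 0.716495.
Under H₀, SE = √(0.69·0.31/1746) = √(0.000122509) = 0.011068.
z = (0.716495 − 0.69)/0.011068 = 0.026495/0.011068 = 2.394.
p-value = 2·P(Z > 2.394) ≈ 0.0167.

z = 2.394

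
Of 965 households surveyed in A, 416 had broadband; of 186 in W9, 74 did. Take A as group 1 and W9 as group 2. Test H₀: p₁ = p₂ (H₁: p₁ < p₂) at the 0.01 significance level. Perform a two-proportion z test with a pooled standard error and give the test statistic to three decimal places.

p̂₁ = 416/965 ≈ 0.43109, p̂₂ = 74/186 ≈ 0.39785.
Pooled p̂ = (416+74)/(965+186) = 490/1151 = 0.42572.
SE = √(0.244482 × 0.00641261) = 0.03960.
z = (0.43109 − 0.39785)/0.03960 = 0.03324/0.03960 = 0.839.
p-value = P(Z < 0.839) ≈ 0.7994. With α = 0.01, fail to reject H₀.

z = 0.839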